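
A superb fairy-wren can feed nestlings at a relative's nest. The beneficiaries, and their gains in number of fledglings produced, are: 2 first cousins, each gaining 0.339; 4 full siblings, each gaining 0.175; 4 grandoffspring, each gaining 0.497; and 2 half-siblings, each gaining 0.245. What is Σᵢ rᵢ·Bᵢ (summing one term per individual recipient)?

r to a first cousin = 1/8 (first cousins share one grandparent pair — two paths of length 4: r = 2·(1/2)^4 = 1/8).
r to a full sibling = 0.5 (full sibs share both parents — two paths of length 2: r = 2·(1/2)^2 = 1/2).
r to a grandoffspring = 0.25 (two parent–offspring links: r = (1/2)^2 = 1/4).
r to a half-sibling = 0.25 (half-sibs share one parent — one path of length 2: r = (1/2)^2 = 1/4).
Summing one r·B term per recipient: 2·0.125·0.339 + 4·0.5·0.175 + 4·0.25·0.497 + 2·0.25·0.245 = 1.05425.

1.05425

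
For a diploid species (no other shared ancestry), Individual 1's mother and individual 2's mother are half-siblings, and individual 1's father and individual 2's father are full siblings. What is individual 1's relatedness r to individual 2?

0.1875

Independent pedigree routes through distinct common ancestors add.
Individual 1 and individual 2 are related in two ways: half first cousins through their mothers (r = 1/16) and first cousins through their fathers (r = 1/8).
r = 1/16 + 1/8 = 0.1875.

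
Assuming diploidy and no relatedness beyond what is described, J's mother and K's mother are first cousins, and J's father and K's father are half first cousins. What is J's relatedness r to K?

With two independent routes of shared ancestry, r is the sum of the two contributions.
J and K are related in two ways: second cousins through their mothers (r = 1/32) and half second cousins through their fathers (r = 1/64).
r = 1/32 + 1/64 = 3/64 = 0.046875.

0.046875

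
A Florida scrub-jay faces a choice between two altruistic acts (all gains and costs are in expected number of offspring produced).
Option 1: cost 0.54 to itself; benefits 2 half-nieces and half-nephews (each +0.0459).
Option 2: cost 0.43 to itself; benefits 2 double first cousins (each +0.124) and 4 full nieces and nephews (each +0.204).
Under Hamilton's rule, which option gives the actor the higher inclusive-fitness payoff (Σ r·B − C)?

Option 2

Option 1: r to a half-niece or half-nephew = 0.125.
Option 1: Σ r·B − C = (2·0.125·0.0459) − 0.54 = -0.528525.
Option 2: r to a double first cousin = 0.25.
Option 2: r to a full niece or nephew = 0.25.
Option 2: Σ r·B − C = (2·0.25·0.124 + 4·0.25·0.204) − 0.43 = -0.164.
Option 2 has the higher net inclusive-fitness payoff.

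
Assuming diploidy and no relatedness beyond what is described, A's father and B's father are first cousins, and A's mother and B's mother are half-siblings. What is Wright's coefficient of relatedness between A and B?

0.09375

Independent pedigree routes through distinct common ancestors add.
A and B are related in two ways: second cousins through their fathers (r = 1/32) and half first cousins through their mothers (r = 1/16).
r = 1/32 + 1/16 = 3/32 = 0.09375.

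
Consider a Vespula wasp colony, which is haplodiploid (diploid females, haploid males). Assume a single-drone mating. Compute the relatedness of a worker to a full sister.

Haplodiploid full sisters inherit their father's entire haploid genome identically (contributing 1/2) and on average half of their mother's contribution (1/2 · 1/2 = 1/4); r = 1/2 + 1/4 = 3/4.

0.75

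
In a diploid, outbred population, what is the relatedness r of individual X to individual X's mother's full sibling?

0.25

Each parent–offspring link contributes a factor of 1/2, and independent paths through distinct common ancestors add.
Full aunt/uncle↔niece/nephew: two paths of length 3 through the shared grandparent pair: r = 2·(1/2)^3 = 1/4.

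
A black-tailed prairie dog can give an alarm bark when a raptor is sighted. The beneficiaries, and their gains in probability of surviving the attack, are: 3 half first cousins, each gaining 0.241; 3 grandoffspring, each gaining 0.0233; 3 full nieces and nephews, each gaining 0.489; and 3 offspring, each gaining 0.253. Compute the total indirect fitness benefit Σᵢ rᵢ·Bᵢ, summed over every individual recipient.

0.8089125

r to a half first cousin = 0.0625 (half first cousins share one grandparent — one path of length 4: r = (1/2)^4 = 1/16).
r to a grandoffspring = 0.25 (two parent–offspring links: r = (1/2)^2 = 1/4).
r to a full niece or nephew = 0.25 (full aunt/uncle↔niece/nephew: two paths of length 3 through the shared grandparent pair: r = 2·(1/2)^3 = 1/4).
r to an offspring = 1/2 (one parent–offspring link: r = (1/2)^1 = 1/2).
Summing one r·B term per recipient: 3·0.0625·0.241 + 3·0.25·0.0233 + 3·0.25·0.489 + 3·0.5·0.253 = 0.8089125.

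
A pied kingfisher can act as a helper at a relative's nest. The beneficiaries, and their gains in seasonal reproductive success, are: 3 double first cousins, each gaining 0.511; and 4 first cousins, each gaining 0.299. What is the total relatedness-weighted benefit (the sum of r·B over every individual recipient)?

0.53275

r to a double first cousin = 1/4 (double first cousins share both grandparent pairs — four paths of length 4: r = 4·(1/2)^4 = 1/4).
r to a first cousin = 1/8 (first cousins share one grandparent pair — two paths of length 4: r = 2·(1/2)^4 = 1/8).
Summing one r·B term per recipient: 3·0.25·0.511 + 4·0.125·0.299 = 0.53275.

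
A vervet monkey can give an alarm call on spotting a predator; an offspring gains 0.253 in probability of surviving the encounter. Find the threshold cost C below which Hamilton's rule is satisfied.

0.1265

r to an offspring = 1/2 (one parent–offspring link: r = (1/2)^1 = 1/2).
Hamilton's rule: n·r·B > C, so the trait is favored while C < n·r·B = 1·0.5·0.253 = 0.1265.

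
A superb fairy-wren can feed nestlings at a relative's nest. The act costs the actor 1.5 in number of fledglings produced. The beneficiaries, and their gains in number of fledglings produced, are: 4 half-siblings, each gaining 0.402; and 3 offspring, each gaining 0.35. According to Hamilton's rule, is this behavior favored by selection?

Hamilton's rule: the trait is favored when the sum of r·B over every recipient exceeds the actor's cost C.
r to a half-sibling = 0.25 (half-sibs share one parent — one path of length 2: r = (1/2)^2 = 1/4).
r to an offspring = 1/2 (one parent–offspring link: r = (1/2)^1 = 1/2).
Summing one r·B term per recipient: 4·0.25·0.402 + 3·0.5·0.35 = 0.927.
0.927 < 1.5: the indirect benefit is less than the cost.

No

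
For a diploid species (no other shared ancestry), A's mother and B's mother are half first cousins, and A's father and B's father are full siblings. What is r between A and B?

0.140625

With two independent routes of shared ancestry, r is the sum of the two contributions.
A and B are related in two ways: half second cousins through their mothers (r = 1/64) and first cousins through their fathers (r = 1/8).
r = 1/64 + 1/8 = 9/64 = 0.140625.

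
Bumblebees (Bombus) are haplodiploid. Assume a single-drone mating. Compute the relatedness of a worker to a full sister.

Haplodiploid full sisters inherit their father's entire haploid genome identically (contributing 1/2) and on average half of their mother's contribution (1/2 · 1/2 = 1/4); r = 1/2 + 1/4 = 3/4.

0.75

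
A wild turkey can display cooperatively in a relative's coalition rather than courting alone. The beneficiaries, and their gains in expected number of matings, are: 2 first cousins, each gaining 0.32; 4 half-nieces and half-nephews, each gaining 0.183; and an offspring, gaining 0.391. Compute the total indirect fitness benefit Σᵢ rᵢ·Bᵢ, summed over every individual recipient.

r to a first cousin = 0.125 (first cousins share one grandparent pair — two paths of length 4: r = 2·(1/2)^4 = 1/8).
r to a half-niece or half-nephew = 1/8 (half-aunt/uncle↔niece/nephew: one path of length 3: r = (1/2)^3 = 1/8).
r to an offspring = 1/2 (one parent–offspring link: r = (1/2)^1 = 1/2).
Summing one r·B term per recipient: 2·0.125·0.32 + 4·0.125·0.183 + 1·0.5·0.391 = 0.367.

0.367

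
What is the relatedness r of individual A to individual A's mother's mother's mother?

Each parent–offspring link contributes a factor of 1/2, and independent paths through distinct common ancestors add.
Three parent–offspring links: r = (1/2)^3 = 1/8.

0.125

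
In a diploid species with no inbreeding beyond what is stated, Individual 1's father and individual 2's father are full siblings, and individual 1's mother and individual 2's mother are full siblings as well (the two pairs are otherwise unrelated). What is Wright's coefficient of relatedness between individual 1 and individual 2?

0.25

Independent pedigree routes through distinct common ancestors add.
Individual 1 and individual 2 are related in two ways: first cousins through their fathers (r = 1/8) and first cousins through their mothers (r = 1/8) — i.e. double first cousins.
r = 1/8 + 1/8 = 1/4 = 0.25.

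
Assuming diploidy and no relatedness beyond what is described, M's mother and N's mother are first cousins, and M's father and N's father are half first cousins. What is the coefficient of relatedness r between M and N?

0.046875

Relatedness sums over independent paths through distinct common ancestors.
M and N are related in two ways: second cousins through their mothers (r = 1/32) and half second cousins through their fathers (r = 1/64).
r = 1/32 + 1/64 = 3/64 = 0.046875.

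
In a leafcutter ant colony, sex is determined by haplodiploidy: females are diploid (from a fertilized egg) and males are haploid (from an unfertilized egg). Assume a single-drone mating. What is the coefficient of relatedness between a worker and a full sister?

0.75

Haplodiploid full sisters inherit their father's entire haploid genome identically (contributing 1/2) and on average half of their mother's contribution (1/2 · 1/2 = 1/4); r = 1/2 + 1/4 = 3/4.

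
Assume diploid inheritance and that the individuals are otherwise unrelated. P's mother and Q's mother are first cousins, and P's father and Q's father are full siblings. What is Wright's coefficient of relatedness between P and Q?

0.15625

Relatedness sums over independent paths through distinct common ancestors.
P and Q are related in two ways: second cousins through their mothers (r = 1/32) and first cousins through their fathers (r = 1/8).
r = 1/32 + 1/8 = 5/32 = 0.15625.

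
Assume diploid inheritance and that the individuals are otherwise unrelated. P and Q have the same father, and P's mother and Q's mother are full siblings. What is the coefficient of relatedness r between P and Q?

Wright's path rule: contributions from independent ancestry routes add.
P and Q are related in two ways: half-sibs through their shared father (r = 1/4) and first cousins through their mothers (r = 1/8).
r = 1/4 + 1/8 = 3/8 = 0.375.

0.375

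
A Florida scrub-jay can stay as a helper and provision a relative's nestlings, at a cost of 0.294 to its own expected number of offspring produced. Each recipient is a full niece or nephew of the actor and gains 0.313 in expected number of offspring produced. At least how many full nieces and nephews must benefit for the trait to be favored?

r to a full niece or nephew = 0.25 (full aunt/uncle↔niece/nephew: two paths of length 3 through the shared grandparent pair: r = 2·(1/2)^3 = 1/4).
Hamilton's rule: n·r·B > C  ⇒  n > C/(r·B) = 0.294/(0.25·0.313) = 3.757.
The smallest integer exceeding 3.757 is 4.

4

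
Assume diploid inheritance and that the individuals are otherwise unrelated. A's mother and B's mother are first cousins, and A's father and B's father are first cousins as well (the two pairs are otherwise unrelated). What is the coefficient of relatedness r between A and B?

0.0625

With two independent routes of shared ancestry, r is the sum of the two contributions.
A and B are related in two ways: second cousins through their mothers (r = 1/32) and second cousins through their fathers (r = 1/32).
r = 1/32 + 1/32 = 0.0625.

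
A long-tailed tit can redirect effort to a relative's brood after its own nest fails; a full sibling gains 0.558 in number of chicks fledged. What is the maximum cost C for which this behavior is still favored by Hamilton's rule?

0.279

r to a full sibling = 1/2 (full sibs share both parents — two paths of length 2: r = 2·(1/2)^2 = 1/2).
Hamilton's rule: n·r·B > C, so the trait is favored while C < n·r·B = 1·0.5·0.558 = 0.279.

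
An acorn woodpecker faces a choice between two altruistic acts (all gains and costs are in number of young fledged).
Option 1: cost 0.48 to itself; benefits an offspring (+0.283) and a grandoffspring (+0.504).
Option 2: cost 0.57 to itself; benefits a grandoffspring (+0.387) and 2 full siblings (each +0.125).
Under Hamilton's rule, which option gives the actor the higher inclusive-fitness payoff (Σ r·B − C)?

Option 1: r to an offspring = 0.5.
Option 1: r to a grandoffspring = 0.25.
Option 1: Σ r·B − C = (1·0.5·0.283 + 1·0.25·0.504) − 0.48 = -0.2125.
Option 2: r to a grandoffspring = 0.25.
Option 2: r to a full sibling = 0.5.
Option 2: Σ r·B − C = (1·0.25·0.387 + 2·0.5·0.125) − 0.57 = -0.34825.
Option 1 has the higher net inclusive-fitness payoff.

Option 1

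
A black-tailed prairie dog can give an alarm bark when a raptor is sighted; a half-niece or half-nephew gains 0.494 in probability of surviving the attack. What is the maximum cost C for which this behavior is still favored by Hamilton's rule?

0.06175

r to a half-niece or half-nephew = 0.125 (half-aunt/uncle↔niece/nephew: one path of length 3: r = (1/2)^3 = 1/8).
Hamilton's rule: n·r·B > C, so the trait is favored while C < n·r·B = 1·0.125·0.494 = 0.06175.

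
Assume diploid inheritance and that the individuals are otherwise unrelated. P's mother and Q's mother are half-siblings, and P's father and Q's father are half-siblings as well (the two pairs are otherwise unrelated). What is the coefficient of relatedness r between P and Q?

0.125

Independent pedigree routes through distinct common ancestors add.
P and Q are related in two ways: half first cousins through their mothers (r = 1/16) and half first cousins through their fathers (r = 1/16).
r = 1/16 + 1/16 = 0.125.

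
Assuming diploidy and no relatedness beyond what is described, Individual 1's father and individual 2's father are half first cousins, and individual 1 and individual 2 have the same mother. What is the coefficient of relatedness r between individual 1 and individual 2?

Wright's path rule: contributions from independent ancestry routes add.
Individual 1 and individual 2 are related in two ways: half second cousins through their fathers (r = 1/64) and half-sibs through their shared mother (r = 1/4).
r = 1/64 + 1/4 = 0.265625.

0.265625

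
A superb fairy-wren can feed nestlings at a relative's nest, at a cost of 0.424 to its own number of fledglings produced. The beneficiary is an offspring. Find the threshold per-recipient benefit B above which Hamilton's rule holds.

r to an offspring = 1/2 (one parent–offspring link: r = (1/2)^1 = 1/2).
Hamilton's rule with n recipients of equal r: n·r·B > C, so B > C/(n·r) = 0.424/(1·0.5) = 0.848.

0.848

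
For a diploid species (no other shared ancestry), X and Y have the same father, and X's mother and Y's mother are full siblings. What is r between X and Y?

0.375

Relatedness sums over independent paths through distinct common ancestors.
X and Y are related in two ways: half-sibs through their shared father (r = 1/4) and first cousins through their mothers (r = 1/8).
r = 1/4 + 1/8 = 3/8 = 0.375.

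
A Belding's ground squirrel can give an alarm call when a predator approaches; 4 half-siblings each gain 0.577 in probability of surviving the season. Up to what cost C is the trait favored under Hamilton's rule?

0.577

r to a half-sibling = 0.25 (half-sibs share one parent — one path of length 2: r = (1/2)^2 = 1/4).
Hamilton's rule: n·r·B > C, so the trait is favored while C < n·r·B = 4·0.25·0.577 = 0.577.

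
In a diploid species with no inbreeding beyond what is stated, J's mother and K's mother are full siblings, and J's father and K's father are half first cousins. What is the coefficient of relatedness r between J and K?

Wright's path rule: contributions from independent ancestry routes add.
J and K are related in two ways: first cousins through their mothers (r = 1/8) and half second cousins through their fathers (r = 1/64).
r = 1/8 + 1/64 = 0.140625.

0.140625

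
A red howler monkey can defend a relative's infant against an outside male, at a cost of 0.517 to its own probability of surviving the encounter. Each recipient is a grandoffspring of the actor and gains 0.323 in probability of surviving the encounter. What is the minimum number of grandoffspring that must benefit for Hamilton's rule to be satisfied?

r to a grandoffspring = 1/4 (two parent–offspring links: r = (1/2)^2 = 1/4).
Hamilton's rule: n·r·B > C  ⇒  n > C/(r·B) = 0.517/(0.25·0.323) = 6.402.
The smallest integer exceeding 6.402 is 7.

7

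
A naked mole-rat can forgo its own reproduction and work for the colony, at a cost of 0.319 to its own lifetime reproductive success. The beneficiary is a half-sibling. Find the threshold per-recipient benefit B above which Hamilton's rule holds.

r to a half-sibling = 1/4 (half-sibs share one parent — one path of length 2: r = (1/2)^2 = 1/4).
Hamilton's rule with n recipients of equal r: n·r·B > C, so B > C/(n·r) = 0.319/(1·0.25) = 1.276.

1.276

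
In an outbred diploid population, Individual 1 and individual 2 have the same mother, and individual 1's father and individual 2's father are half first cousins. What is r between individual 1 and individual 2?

0.265625

Relatedness sums over independent paths through distinct common ancestors.
Individual 1 and individual 2 are related in two ways: half-sibs through their shared mother (r = 1/4) and half second cousins through their fathers (r = 1/64).
r = 1/4 + 1/64 = 0.265625.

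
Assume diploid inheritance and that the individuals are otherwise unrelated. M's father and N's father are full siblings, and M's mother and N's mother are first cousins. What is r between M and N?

0.15625

Independent pedigree routes through distinct common ancestors add.
M and N are related in two ways: first cousins through their fathers (r = 1/8) and second cousins through their mothers (r = 1/32).
r = 1/8 + 1/32 = 5/32 = 0.15625.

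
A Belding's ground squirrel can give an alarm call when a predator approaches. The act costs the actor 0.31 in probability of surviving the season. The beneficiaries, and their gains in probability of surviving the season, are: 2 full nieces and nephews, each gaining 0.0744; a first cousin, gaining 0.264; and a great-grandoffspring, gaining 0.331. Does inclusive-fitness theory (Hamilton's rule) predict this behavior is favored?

Hamilton's rule: the trait is favored when the sum of r·B over every recipient exceeds the actor's cost C.
r to a full niece or nephew = 0.25 (full aunt/uncle↔niece/nephew: two paths of length 3 through the shared grandparent pair: r = 2·(1/2)^3 = 1/4).
r to a first cousin = 0.125 (first cousins share one grandparent pair — two paths of length 4: r = 2·(1/2)^4 = 1/8).
r to a great-grandoffspring = 1/8 (three parent–offspring links: r = (1/2)^3 = 1/8).
Summing one r·B term per recipient: 2·0.25·0.0744 + 1·0.125·0.264 + 1·0.125·0.331 = 0.111575.
0.111575 < 0.31: the indirect benefit is less than the cost.

No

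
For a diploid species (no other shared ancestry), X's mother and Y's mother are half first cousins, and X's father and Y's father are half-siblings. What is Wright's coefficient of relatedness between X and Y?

0.078125

Relatedness sums over independent paths through distinct common ancestors.
X and Y are related in two ways: half second cousins through their mothers (r = 1/64) and half first cousins through their fathers (r = 1/16).
r = 1/64 + 1/16 = 5/64 = 0.078125.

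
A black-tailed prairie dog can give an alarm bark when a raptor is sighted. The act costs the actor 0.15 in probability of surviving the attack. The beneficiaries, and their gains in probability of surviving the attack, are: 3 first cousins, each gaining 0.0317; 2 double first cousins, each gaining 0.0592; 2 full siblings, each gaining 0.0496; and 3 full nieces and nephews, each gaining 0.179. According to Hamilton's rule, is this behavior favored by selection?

Yes

Hamilton's rule: the trait is favored when the sum of r·B over every recipient exceeds the actor's cost C.
r to a first cousin = 1/8 (first cousins share one grandparent pair — two paths of length 4: r = 2·(1/2)^4 = 1/8).
r to a double first cousin = 0.25 (double first cousins share both grandparent pairs — four paths of length 4: r = 4·(1/2)^4 = 1/4).
r to a full sibling = 1/2 (full sibs share both parents — two paths of length 2: r = 2·(1/2)^2 = 1/2).
r to a full niece or nephew = 1/4 (full aunt/uncle↔niece/nephew: two paths of length 3 through the shared grandparent pair: r = 2·(1/2)^3 = 1/4).
Summing one r·B term per recipient: 3·0.125·0.0317 + 2·0.25·0.0592 + 2·0.5·0.0496 + 3·0.25·0.179 = 0.2253375.
0.2253375 > 0.15: the indirect benefit exceeds the cost.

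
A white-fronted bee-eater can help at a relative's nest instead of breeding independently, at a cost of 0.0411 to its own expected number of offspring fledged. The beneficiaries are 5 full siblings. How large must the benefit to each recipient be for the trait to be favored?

r to a full sibling = 1/2 (full sibs share both parents — two paths of length 2: r = 2·(1/2)^2 = 1/2).
Hamilton's rule with n recipients of equal r: n·r·B > C, so B > C/(n·r) = 0.0411/(5·0.5) = 0.0164.

0.0164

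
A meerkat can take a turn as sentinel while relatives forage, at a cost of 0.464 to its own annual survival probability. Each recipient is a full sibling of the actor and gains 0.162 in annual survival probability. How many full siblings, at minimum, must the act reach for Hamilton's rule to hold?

6

r to a full sibling = 1/2 (full sibs share both parents — two paths of length 2: r = 2·(1/2)^2 = 1/2).
Hamilton's rule: n·r·B > C  ⇒  n > C/(r·B) = 0.464/(0.5·0.162) = 5.728.
The smallest integer exceeding 5.728 is 6.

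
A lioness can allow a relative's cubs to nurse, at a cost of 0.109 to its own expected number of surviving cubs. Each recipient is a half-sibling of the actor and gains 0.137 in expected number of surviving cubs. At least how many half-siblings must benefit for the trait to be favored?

r to a half-sibling = 1/4 (half-sibs share one parent — one path of length 2: r = (1/2)^2 = 1/4).
Hamilton's rule: n·r·B > C  ⇒  n > C/(r·B) = 0.109/(0.25·0.137) = 3.182.
The smallest integer exceeding 3.182 is 4.

4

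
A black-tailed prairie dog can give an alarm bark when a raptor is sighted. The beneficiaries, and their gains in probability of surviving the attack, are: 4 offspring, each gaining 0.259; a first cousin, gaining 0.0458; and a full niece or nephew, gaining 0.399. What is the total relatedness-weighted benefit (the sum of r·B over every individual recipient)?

r to an offspring = 1/2 (one parent–offspring link: r = (1/2)^1 = 1/2).
r to a first cousin = 0.125 (first cousins share one grandparent pair — two paths of length 4: r = 2·(1/2)^4 = 1/8).
r to a full niece or nephew = 0.25 (full aunt/uncle↔niece/nephew: two paths of length 3 through the shared grandparent pair: r = 2·(1/2)^3 = 1/4).
Summing one r·B term per recipient: 4·0.5·0.259 + 1·0.125·0.0458 + 1·0.25·0.399 = 0.623475.

0.623475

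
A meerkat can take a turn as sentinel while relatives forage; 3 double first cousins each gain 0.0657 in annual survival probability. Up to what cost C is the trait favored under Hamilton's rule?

0.049275

r to a double first cousin = 1/4 (double first cousins share both grandparent pairs — four paths of length 4: r = 4·(1/2)^4 = 1/4).
Hamilton's rule: n·r·B > C, so the trait is favored while C < n·r·B = 3·0.25·0.0657 = 0.049275.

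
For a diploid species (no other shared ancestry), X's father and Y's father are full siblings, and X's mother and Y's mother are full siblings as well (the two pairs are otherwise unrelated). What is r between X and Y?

0.25

Independent pedigree routes through distinct common ancestors add.
X and Y are related in two ways: first cousins through their fathers (r = 1/8) and first cousins through their mothers (r = 1/8) — i.e. double first cousins.
r = 1/8 + 1/8 = 0.25.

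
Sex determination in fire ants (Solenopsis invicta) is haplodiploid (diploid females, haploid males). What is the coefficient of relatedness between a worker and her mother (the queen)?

0.5

One meiotic link between diploid queen and diploid daughter: r = 1/2.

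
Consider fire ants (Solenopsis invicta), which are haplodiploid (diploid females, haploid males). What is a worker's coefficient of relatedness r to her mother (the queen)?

0.5

One meiotic link between diploid queen and diploid daughter: r = 1/2.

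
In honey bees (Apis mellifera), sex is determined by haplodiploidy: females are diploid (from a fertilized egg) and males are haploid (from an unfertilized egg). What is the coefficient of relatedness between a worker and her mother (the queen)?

One meiotic link between diploid queen and diploid daughter: r = 1/2.

0.5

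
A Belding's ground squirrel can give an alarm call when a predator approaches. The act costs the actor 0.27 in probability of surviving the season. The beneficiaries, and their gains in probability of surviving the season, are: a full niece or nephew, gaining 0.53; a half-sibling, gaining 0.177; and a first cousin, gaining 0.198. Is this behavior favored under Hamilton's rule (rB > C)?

No

Hamilton's rule: the trait is favored when the sum of r·B over every recipient exceeds the actor's cost C.
r to a full niece or nephew = 1/4 (full aunt/uncle↔niece/nephew: two paths of length 3 through the shared grandparent pair: r = 2·(1/2)^3 = 1/4).
r to a half-sibling = 1/4 (half-sibs share one parent — one path of length 2: r = (1/2)^2 = 1/4).
r to a first cousin = 1/8 (first cousins share one grandparent pair — two paths of length 4: r = 2·(1/2)^4 = 1/8).
Summing one r·B term per recipient: 1·0.25·0.53 + 1·0.25·0.177 + 1·0.125·0.198 = 0.2015.
0.2015 < 0.27: the indirect benefit is less than the cost.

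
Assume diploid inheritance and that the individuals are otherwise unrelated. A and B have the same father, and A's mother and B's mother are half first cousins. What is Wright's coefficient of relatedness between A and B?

With two independent routes of shared ancestry, r is the sum of the two contributions.
A and B are related in two ways: half-sibs through their shared father (r = 1/4) and half second cousins through their mothers (r = 1/64).
r = 1/4 + 1/64 = 17/64 = 0.265625.

0.265625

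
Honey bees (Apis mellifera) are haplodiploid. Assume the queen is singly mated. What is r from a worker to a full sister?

Haplodiploid full sisters inherit their father's entire haploid genome identically (contributing 1/2) and on average half of their mother's contribution (1/2 · 1/2 = 1/4); r = 1/2 + 1/4 = 3/4.

0.75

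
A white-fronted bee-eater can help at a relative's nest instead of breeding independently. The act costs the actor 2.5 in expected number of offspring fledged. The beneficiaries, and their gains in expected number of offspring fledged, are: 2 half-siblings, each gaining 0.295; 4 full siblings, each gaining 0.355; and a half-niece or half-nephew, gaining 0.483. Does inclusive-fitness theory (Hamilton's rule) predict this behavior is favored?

No

Hamilton's rule: the trait is favored when the sum of r·B over every recipient exceeds the actor's cost C.
r to a half-sibling = 0.25 (half-sibs share one parent — one path of length 2: r = (1/2)^2 = 1/4).
r to a full sibling = 0.5 (full sibs share both parents — two paths of length 2: r = 2·(1/2)^2 = 1/2).
r to a half-niece or half-nephew = 0.125 (half-aunt/uncle↔niece/nephew: one path of length 3: r = (1/2)^3 = 1/8).
Summing one r·B term per recipient: 2·0.25·0.295 + 4·0.5·0.355 + 1·0.125·0.483 = 0.917875.
0.917875 < 2.5: the indirect benefit is less than the cost.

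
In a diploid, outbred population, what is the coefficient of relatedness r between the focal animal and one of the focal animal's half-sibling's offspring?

0.125

Each parent–offspring link contributes a factor of 1/2, and independent paths through distinct common ancestors add.
Half-aunt/uncle↔niece/nephew: one path of length 3: r = (1/2)^3 = 1/8.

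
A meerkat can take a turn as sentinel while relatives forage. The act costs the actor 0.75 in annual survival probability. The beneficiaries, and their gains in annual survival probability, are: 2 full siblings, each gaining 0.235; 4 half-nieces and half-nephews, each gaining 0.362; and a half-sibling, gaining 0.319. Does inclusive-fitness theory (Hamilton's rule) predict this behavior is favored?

Hamilton's rule: the trait is favored when the sum of r·B over every recipient exceeds the actor's cost C.
r to a full sibling = 1/2 (full sibs share both parents — two paths of length 2: r = 2·(1/2)^2 = 1/2).
r to a half-niece or half-nephew = 0.125 (half-aunt/uncle↔niece/nephew: one path of length 3: r = (1/2)^3 = 1/8).
r to a half-sibling = 1/4 (half-sibs share one parent — one path of length 2: r = (1/2)^2 = 1/4).
Summing one r·B term per recipient: 2·0.5·0.235 + 4·0.125·0.362 + 1·0.25·0.319 = 0.49575.
0.49575 < 0.75: the indirect benefit is less than the cost.

No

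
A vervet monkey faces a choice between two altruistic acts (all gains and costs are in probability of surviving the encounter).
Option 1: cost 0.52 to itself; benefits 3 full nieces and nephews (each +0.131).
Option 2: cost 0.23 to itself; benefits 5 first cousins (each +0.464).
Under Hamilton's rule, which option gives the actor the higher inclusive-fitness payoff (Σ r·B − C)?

Option 1: r to a full niece or nephew = 0.25.
Option 1: Σ r·B − C = (3·0.25·0.131) − 0.52 = -0.42175.
Option 2: r to a first cousin = 0.125.
Option 2: Σ r·B − C = (5·0.125·0.464) − 0.23 = 0.06.
Option 2 has the higher net inclusive-fitness payoff.

Option 2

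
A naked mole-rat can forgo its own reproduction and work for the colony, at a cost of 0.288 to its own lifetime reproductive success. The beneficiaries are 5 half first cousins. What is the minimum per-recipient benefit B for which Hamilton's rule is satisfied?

r to a half first cousin = 0.0625 (half first cousins share one grandparent — one path of length 4: r = (1/2)^4 = 1/16).
Hamilton's rule with n recipients of equal r: n·r·B > C, so B > C/(n·r) = 0.288/(5·0.0625) = 0.9216.

0.9216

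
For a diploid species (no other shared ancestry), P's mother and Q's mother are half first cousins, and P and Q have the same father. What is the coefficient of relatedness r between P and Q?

0.265625

Relatedness sums over independent paths through distinct common ancestors.
P and Q are related in two ways: half second cousins through their mothers (r = 1/64) and half-sibs through their shared father (r = 1/4).
r = 1/64 + 1/4 = 17/64 = 0.265625.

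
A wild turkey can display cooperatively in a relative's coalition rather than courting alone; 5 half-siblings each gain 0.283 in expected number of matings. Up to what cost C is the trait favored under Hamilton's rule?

0.35375

r to a half-sibling = 0.25 (half-sibs share one parent — one path of length 2: r = (1/2)^2 = 1/4).
Hamilton's rule: n·r·B > C, so the trait is favored while C < n·r·B = 5·0.25·0.283 = 0.35375.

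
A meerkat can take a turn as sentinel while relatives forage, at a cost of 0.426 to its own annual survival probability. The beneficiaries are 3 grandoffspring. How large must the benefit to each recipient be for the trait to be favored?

r to a grandoffspring = 1/4 (two parent–offspring links: r = (1/2)^2 = 1/4).
Hamilton's rule with n recipients of equal r: n·r·B > C, so B > C/(n·r) = 0.426/(3·0.25) = 0.568.

0.568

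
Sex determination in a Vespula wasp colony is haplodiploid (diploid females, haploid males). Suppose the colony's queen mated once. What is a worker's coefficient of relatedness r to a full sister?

0.75

Haplodiploid full sisters inherit their father's entire haploid genome identically (contributing 1/2) and on average half of their mother's contribution (1/2 · 1/2 = 1/4); r = 1/2 + 1/4 = 3/4.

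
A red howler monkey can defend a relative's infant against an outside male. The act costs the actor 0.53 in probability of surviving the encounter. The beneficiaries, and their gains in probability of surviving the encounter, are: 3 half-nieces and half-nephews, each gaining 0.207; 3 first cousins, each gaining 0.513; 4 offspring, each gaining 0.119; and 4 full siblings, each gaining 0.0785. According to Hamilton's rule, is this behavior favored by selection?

Hamilton's rule: the trait is favored when the sum of r·B over every recipient exceeds the actor's cost C.
r to a half-niece or half-nephew = 0.125 (half-aunt/uncle↔niece/nephew: one path of length 3: r = (1/2)^3 = 1/8).
r to a first cousin = 0.125 (first cousins share one grandparent pair — two paths of length 4: r = 2·(1/2)^4 = 1/8).
r to an offspring = 1/2 (one parent–offspring link: r = (1/2)^1 = 1/2).
r to a full sibling = 0.5 (full sibs share both parents — two paths of length 2: r = 2·(1/2)^2 = 1/2).
Summing one r·B term per recipient: 3·0.125·0.207 + 3·0.125·0.513 + 4·0.5·0.119 + 4·0.5·0.0785 = 0.665.
0.665 > 0.53: the indirect benefit exceeds the cost.

Yes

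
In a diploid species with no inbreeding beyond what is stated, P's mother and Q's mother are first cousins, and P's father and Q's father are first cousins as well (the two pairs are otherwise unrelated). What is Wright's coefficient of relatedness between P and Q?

0.0625

Independent pedigree routes through distinct common ancestors add.
P and Q are related in two ways: second cousins through their mothers (r = 1/32) and second cousins through their fathers (r = 1/32).
r = 1/32 + 1/32 = 0.0625.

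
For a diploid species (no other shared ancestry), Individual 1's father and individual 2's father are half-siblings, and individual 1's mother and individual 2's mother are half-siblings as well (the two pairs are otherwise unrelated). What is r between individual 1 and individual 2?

Independent pedigree routes through distinct common ancestors add.
Individual 1 and individual 2 are related in two ways: half first cousins through their fathers (r = 1/16) and half first cousins through their mothers (r = 1/16).
r = 1/16 + 1/16 = 1/8 = 0.125.

0.125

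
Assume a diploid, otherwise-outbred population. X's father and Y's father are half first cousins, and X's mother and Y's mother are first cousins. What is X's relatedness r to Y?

0.046875

Relatedness sums over independent paths through distinct common ancestors.
X and Y are related in two ways: half second cousins through their fathers (r = 1/64) and second cousins through their mothers (r = 1/32).
r = 1/64 + 1/32 = 0.046875.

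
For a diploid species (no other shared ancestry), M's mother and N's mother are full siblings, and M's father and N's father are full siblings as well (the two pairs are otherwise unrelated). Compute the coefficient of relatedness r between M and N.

0.25

With two independent routes of shared ancestry, r is the sum of the two contributions.
M and N are related in two ways: first cousins through their mothers (r = 1/8) and first cousins through their fathers (r = 1/8) — i.e. double first cousins.
r = 1/8 + 1/8 = 0.25.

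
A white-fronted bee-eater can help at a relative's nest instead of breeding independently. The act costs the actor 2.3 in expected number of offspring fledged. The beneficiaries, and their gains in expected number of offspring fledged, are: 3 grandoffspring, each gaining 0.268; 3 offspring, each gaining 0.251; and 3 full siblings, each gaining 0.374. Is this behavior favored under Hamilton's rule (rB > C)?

Hamilton's rule: the trait is favored when the sum of r·B over every recipient exceeds the actor's cost C.
r to a grandoffspring = 0.25 (two parent–offspring links: r = (1/2)^2 = 1/4).
r to an offspring = 1/2 (one parent–offspring link: r = (1/2)^1 = 1/2).
r to a full sibling = 0.5 (full sibs share both parents — two paths of length 2: r = 2·(1/2)^2 = 1/2).
Summing one r·B term per recipient: 3·0.25·0.268 + 3·0.5·0.251 + 3·0.5·0.374 = 1.1385.
1.1385 < 2.3: the indirect benefit is less than the cost.

No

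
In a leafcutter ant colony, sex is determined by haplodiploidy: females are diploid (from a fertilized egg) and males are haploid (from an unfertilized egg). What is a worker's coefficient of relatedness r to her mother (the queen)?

One meiotic link between diploid queen and diploid daughter: r = 1/2.

0.5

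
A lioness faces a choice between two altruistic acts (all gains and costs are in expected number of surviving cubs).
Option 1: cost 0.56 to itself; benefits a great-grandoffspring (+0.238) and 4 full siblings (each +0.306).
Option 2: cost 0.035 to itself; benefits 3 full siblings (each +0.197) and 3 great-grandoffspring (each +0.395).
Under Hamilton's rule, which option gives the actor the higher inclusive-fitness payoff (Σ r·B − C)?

Option 1: r to a great-grandoffspring = 0.125.
Option 1: r to a full sibling = 0.5.
Option 1: Σ r·B − C = (1·0.125·0.238 + 4·0.5·0.306) − 0.56 = 0.08175.
Option 2: r to a full sibling = 0.5.
Option 2: r to a great-grandoffspring = 0.125.
Option 2: Σ r·B − C = (3·0.5·0.197 + 3·0.125·0.395) − 0.035 = 0.408625.
Option 2 has the higher net inclusive-fitness payoff.

Option 2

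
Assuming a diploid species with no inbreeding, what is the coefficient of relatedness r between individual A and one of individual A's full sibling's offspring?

Each parent–offspring link contributes a factor of 1/2, and independent paths through distinct common ancestors add.
Full aunt/uncle↔niece/nephew: two paths of length 3 through the shared grandparent pair: r = 2·(1/2)^3 = 1/4.

0.25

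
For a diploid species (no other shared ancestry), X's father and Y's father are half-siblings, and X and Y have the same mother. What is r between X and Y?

0.3125

Relatedness sums over independent paths through distinct common ancestors.
X and Y are related in two ways: half first cousins through their fathers (r = 1/16) and half-sibs through their shared mother (r = 1/4).
r = 1/16 + 1/4 = 0.3125.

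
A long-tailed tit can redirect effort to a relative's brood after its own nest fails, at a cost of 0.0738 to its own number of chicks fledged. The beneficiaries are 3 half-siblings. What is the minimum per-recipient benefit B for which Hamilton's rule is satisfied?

r to a half-sibling = 1/4 (half-sibs share one parent — one path of length 2: r = (1/2)^2 = 1/4).
Hamilton's rule with n recipients of equal r: n·r·B > C, so B > C/(n·r) = 0.0738/(3·0.25) = 0.0984.

0.0984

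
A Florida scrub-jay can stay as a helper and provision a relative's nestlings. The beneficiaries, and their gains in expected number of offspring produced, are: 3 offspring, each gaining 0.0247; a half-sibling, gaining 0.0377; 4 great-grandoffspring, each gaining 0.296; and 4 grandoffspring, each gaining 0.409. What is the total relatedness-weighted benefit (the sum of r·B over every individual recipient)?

r to an offspring = 1/2 (one parent–offspring link: r = (1/2)^1 = 1/2).
r to a half-sibling = 0.25 (half-sibs share one parent — one path of length 2: r = (1/2)^2 = 1/4).
r to a great-grandoffspring = 0.125 (three parent–offspring links: r = (1/2)^3 = 1/8).
r to a grandoffspring = 1/4 (two parent–offspring links: r = (1/2)^2 = 1/4).
Summing one r·B term per recipient: 3·0.5·0.0247 + 1·0.25·0.0377 + 4·0.125·0.296 + 4·0.25·0.409 = 0.603475.

0.603475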